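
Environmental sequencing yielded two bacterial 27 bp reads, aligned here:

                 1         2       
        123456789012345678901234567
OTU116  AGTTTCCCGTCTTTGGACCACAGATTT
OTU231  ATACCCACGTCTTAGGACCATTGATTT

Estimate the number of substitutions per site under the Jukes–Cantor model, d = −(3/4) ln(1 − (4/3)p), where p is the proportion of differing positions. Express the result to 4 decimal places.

Differing sites — 2:G/T; 3:T/A; 4:T/C; 5:T/C; 7:C/A; 14:T/A; 21:C/T; 22:A/T.
p = 8/27 = 0.296296.
d = −0.75 · ln(1 − (4/3)·0.296296) = −0.75 · ln(0.604939) = −0.75 · (-0.502628) = 0.3770.

0.3770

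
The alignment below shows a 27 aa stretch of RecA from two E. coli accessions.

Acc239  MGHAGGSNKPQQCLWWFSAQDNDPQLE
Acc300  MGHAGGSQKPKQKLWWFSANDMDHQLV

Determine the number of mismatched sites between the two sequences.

7

Differing sites — 8:N/Q; 11:Q/K; 13:C/K; 20:Q/N; 22:N/M; 24:P/H; 27:E/V.
That gives 7 mismatches out of 27 aligned sites, so the Hamming distance is 7.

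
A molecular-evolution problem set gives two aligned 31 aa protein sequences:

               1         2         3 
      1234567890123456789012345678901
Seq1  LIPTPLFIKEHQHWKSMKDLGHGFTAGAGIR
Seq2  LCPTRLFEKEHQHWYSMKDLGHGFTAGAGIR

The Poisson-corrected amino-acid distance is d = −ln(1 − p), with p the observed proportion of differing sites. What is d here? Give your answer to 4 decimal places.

Mismatches occur at site 2 (I↔C), site 5 (P↔R), site 8 (I↔E), site 15 (K↔Y).
p = 4/31 = 0.129032.
d = −ln(1 − 0.129032) = −ln(0.870968) = 0.1382.

0.1382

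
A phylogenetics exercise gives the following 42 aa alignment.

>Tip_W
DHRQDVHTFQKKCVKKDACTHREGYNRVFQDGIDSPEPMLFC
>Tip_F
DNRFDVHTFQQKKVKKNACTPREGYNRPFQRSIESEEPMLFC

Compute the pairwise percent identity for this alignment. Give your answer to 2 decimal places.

Mismatches occur at site 2 (H→N), site 4 (Q→F), site 11 (K→Q), site 13 (C→K), site 17 (D→N), site 21 (H→P), site 28 (V→P), site 31 (D→R), site 32 (G→S), site 34 (D→E), site 36 (P→E).
31 of the 42 sites match, so the percent identity is 31/42 × 100 = 73.81%.

73.81%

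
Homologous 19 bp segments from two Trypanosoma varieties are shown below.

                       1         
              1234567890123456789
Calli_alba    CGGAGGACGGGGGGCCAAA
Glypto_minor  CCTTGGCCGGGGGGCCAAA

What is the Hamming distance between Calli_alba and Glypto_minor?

4

Differing sites — 2:G/C; 3:G/T; 4:A/T; 7:A/C.
That gives 4 mismatches out of 19 aligned sites, so the Hamming distance is 4.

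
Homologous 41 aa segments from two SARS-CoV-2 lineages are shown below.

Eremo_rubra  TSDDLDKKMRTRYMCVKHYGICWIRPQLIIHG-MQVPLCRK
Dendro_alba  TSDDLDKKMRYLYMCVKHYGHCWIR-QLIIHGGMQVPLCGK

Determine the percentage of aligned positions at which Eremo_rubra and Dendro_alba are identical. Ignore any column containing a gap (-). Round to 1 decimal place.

Excluding the 2 gap columns leaves 39 comparable sites.
Mismatches occur at site 11 (T/Y), site 12 (R/L), site 21 (I/H), site 40 (R/G).
35 of the 39 comparable sites match, so the percent identity is 35/39 × 100 = 89.7%.

89.7%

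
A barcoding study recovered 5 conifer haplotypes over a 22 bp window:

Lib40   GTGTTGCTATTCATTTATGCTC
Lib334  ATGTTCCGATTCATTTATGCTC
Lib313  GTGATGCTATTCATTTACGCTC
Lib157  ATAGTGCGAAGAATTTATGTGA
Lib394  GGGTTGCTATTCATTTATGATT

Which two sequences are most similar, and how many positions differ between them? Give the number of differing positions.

Pairwise Hamming distances:
  Lib40 vs Lib334: 3
  Lib40 vs Lib313: 2
  Lib40 vs Lib157: 10
  Lib40 vs Lib394: 3
  Lib334 vs Lib313: 5
  Lib334 vs Lib157: 9
  Lib334 vs Lib394: 6
  Lib313 vs Lib157: 11
  Lib313 vs Lib394: 5
  Lib157 vs Lib394: 11
The smallest is 2, between Lib40 and Lib313.

2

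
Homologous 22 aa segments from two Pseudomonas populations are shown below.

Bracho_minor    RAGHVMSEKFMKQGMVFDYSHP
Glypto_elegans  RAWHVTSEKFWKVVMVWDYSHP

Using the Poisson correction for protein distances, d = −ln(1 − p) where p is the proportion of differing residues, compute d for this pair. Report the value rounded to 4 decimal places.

0.3185

Mismatches occur at site 3 (G/W), site 6 (M/T), site 11 (M/W), site 13 (Q/V), site 14 (G/V), site 17 (F/W).
p = 6/22 = 0.272727.
d = −ln(1 − 0.272727) = −ln(0.727273) = 0.3185.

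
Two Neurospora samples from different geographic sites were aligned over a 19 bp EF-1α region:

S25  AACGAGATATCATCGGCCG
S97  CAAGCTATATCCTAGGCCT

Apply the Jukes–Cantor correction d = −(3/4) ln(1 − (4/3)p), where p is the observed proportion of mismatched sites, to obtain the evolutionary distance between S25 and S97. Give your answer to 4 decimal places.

0.5068

Differing sites — 1:A/C; 3:C/A; 5:A/C; 6:G/T; 12:A/C; 14:C/A; 19:G/T.
p = 7/19 = 0.368421.
d = −0.75 · ln(1 − (4/3)·0.368421) = −0.75 · ln(0.508772) = −0.75 · (-0.675755) = 0.5068.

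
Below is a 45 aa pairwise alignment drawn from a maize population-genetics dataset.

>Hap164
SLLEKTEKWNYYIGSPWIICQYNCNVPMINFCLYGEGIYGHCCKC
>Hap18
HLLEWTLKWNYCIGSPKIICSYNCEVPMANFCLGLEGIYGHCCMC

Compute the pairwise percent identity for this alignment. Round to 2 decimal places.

75.56%

Mismatches occur at site 1 (S↔H), site 5 (K↔W), site 7 (E↔L), site 12 (Y↔C), site 17 (W↔K), site 21 (Q↔S), site 25 (N↔E), site 29 (I↔A), site 34 (Y↔G), site 35 (G↔L), site 44 (K↔M).
34 of the 45 sites match, so the percent identity is 34/45 × 100 = 75.56%.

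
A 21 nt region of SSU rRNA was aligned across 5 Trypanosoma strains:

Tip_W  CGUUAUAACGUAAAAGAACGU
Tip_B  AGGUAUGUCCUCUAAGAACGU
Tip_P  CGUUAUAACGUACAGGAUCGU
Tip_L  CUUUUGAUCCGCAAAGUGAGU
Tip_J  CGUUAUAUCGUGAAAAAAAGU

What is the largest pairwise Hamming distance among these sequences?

12

Pairwise Hamming distances:
  Tip_W vs Tip_B: 7
  Tip_W vs Tip_P: 3
  Tip_W vs Tip_L: 10
  Tip_W vs Tip_J: 4
  Tip_B vs Tip_P: 9
  Tip_B vs Tip_L: 11
  Tip_B vs Tip_J: 8
  Tip_P vs Tip_L: 12
  Tip_P vs Tip_J: 7
  Tip_L vs Tip_J: 9
The largest is 12, between Tip_P and Tip_L.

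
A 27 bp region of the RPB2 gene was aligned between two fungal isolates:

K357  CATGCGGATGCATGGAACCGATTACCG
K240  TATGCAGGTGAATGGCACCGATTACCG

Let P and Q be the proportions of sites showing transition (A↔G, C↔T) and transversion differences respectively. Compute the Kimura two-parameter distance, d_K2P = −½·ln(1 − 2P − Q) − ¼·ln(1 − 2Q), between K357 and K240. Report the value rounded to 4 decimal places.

Mismatches occur at site 1 (C↔T, transition), site 6 (G↔A, transition), site 8 (A↔G, transition), site 11 (C↔A, transversion), site 16 (A↔C, transversion).
Of the 5 differences, 3 transitions and 2 transversions over 27 sites: P = 3/27 = 0.111111, Q = 2/27 = 0.074074.
d = −0.5·ln(0.703704) − 0.25·ln(0.851852) = −0.5·(-0.351397) − 0.25·(-0.160342) = 0.2158.

0.2158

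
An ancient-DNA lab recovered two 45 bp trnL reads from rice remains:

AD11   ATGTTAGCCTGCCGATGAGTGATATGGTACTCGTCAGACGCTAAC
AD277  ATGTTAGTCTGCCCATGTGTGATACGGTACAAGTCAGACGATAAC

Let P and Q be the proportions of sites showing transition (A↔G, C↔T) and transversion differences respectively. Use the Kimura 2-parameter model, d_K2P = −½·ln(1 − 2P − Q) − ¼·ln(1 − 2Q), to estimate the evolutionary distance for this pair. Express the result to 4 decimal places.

The sequences differ at positions 8 (C/T, transition), 14 (G/C, transversion), 18 (A/T, transversion), 25 (T/C, transition), 31 (T/A, transversion), 32 (C/A, transversion), 41 (C/A, transversion).
Of the 7 differences, 2 transitions and 5 transversions over 45 sites: P = 2/45 = 0.044444, Q = 5/45 = 0.111111.
d = −0.5·ln(0.800001) − 0.25·ln(0.777778) = −0.5·(-0.223142) − 0.25·(-0.251314) = 0.1744.

0.1744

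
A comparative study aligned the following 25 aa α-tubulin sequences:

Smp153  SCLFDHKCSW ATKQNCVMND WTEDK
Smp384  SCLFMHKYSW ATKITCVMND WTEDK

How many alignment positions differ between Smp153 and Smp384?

4

Mismatches occur at site 5 (D↔M), site 8 (C↔Y), site 14 (Q↔I), site 15 (N↔T).
That gives 4 mismatches out of 25 aligned sites, so the Hamming distance is 4.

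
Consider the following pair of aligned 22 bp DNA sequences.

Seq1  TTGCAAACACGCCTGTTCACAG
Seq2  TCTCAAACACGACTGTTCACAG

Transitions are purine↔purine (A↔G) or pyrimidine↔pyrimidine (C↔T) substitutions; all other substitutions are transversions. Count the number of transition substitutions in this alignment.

Differing sites — 2:T/C (Ti); 3:G/T (Tv); 12:C/A (Tv).
Of the 3 differences, 1 transition and 2 transversions, so the answer is 1.

1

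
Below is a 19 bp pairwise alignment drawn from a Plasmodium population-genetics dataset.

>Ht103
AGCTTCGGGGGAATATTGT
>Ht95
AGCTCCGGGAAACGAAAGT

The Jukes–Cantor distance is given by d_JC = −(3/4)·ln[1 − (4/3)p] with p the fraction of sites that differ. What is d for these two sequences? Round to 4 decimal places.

0.5068

The sequences differ at positions 5 (T/C), 10 (G/A), 11 (G/A), 13 (A/C), 14 (T/G), 16 (T/A), 17 (T/A).
p = 7/19 = 0.368421.
d = −0.75 · ln(1 − (4/3)·0.368421) = −0.75 · ln(0.508772) = −0.75 · (-0.675755) = 0.5068.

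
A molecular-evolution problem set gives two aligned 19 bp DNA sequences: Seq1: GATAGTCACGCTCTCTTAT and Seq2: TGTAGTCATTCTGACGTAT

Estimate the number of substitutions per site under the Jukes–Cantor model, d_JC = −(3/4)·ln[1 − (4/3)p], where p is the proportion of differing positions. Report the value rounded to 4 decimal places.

0.5068

Differing sites — 1:G/T; 2:A/G; 9:C/T; 10:G/T; 13:C/G; 14:T/A; 16:T/G.
p = 7/19 = 0.368421.
d = −0.75 · ln(1 − (4/3)·0.368421) = −0.75 · ln(0.508772) = −0.75 · (-0.675755) = 0.5068.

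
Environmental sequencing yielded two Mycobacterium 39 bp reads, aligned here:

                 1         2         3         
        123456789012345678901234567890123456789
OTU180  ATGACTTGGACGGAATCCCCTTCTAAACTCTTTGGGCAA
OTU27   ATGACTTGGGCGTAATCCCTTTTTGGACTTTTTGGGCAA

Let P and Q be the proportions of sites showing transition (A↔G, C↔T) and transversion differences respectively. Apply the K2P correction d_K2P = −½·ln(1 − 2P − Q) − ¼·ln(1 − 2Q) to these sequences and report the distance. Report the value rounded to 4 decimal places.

The sequences differ at positions 10 (A/G, transition), 13 (G/T, transversion), 20 (C/T, transition), 23 (C/T, transition), 25 (A/G, transition), 26 (A/G, transition), 30 (C/T, transition).
Of the 7 differences, 6 transitions and 1 transversion over 39 sites: P = 6/39 = 0.153846, Q = 1/39 = 0.025641.
d = −0.5·ln(0.666667) − 0.25·ln(0.948718) = −0.5·(-0.405465) − 0.25·(-0.052644) = 0.2159.

0.2159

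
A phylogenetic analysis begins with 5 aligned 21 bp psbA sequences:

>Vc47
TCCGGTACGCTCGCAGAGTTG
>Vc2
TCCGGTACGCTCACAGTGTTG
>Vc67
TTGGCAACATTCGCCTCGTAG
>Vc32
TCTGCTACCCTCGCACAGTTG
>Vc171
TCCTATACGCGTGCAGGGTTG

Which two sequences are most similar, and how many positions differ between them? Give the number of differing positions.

Pairwise Hamming distances:
  Vc47 vs Vc2: 2
  Vc47 vs Vc67: 10
  Vc47 vs Vc32: 4
  Vc47 vs Vc171: 5
  Vc2 vs Vc67: 11
  Vc2 vs Vc32: 6
  Vc2 vs Vc171: 6
  Vc67 vs Vc32: 9
  Vc67 vs Vc171: 13
  Vc32 vs Vc171: 8
The smallest is 2, between Vc47 and Vc2.

2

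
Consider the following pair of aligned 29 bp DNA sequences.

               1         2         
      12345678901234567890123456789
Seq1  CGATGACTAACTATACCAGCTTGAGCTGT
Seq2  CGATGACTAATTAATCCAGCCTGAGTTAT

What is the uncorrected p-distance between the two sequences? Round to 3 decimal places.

0.207

The sequences differ at positions 11 (C/T), 14 (T/A), 15 (A/T), 21 (T/C), 26 (C/T), 28 (G/A).
There are 6 differences over 29 sites, so p = 6/29 = 0.207.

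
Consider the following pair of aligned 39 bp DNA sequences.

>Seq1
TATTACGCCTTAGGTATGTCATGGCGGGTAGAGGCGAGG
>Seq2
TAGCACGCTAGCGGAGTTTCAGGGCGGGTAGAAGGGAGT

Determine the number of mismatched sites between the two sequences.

13

Differing sites — 3:T/G; 4:T/C; 9:C/T; 10:T/A; 11:T/G; 12:A/C; 15:T/A; 16:A/G; 18:G/T; 22:T/G; 33:G/A; 35:C/G; 39:G/T.
That gives 13 mismatches out of 39 aligned sites, so the Hamming distance is 13.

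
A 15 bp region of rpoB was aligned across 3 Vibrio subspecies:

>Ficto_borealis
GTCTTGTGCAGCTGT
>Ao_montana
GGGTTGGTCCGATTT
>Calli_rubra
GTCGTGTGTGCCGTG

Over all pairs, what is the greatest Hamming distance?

11

Pairwise Hamming distances:
  Ficto_borealis vs Ao_montana: 7
  Ficto_borealis vs Calli_rubra: 7
  Ao_montana vs Calli_rubra: 11
The largest is 11, between Ao_montana and Calli_rubra.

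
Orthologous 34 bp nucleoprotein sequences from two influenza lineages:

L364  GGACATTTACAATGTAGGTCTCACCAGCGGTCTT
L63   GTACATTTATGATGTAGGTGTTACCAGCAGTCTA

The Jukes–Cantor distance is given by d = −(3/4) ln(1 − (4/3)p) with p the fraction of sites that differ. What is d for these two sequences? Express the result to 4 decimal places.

Mismatches occur at site 2 (G→T), site 10 (C→T), site 11 (A→G), site 20 (C→G), site 22 (C→T), site 29 (G→A), site 34 (T→A).
p = 7/34 = 0.205882.
d = −0.75 · ln(1 − (4/3)·0.205882) = −0.75 · ln(0.725491) = −0.75 · (-0.320907) = 0.2407.

0.2407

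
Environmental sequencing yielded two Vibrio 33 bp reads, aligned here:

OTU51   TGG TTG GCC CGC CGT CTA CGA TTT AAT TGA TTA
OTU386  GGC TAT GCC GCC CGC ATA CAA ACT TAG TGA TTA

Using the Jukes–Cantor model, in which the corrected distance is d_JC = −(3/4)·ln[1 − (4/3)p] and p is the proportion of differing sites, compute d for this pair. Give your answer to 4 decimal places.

Differing sites — 1:T/G; 3:G/C; 5:T/A; 6:G/T; 10:C/G; 11:G/C; 15:T/C; 16:C/A; 20:G/A; 22:T/A; 23:T/C; 25:A/T; 27:T/G.
p = 13/33 = 0.393939.
d = −0.75 · ln(1 − (4/3)·0.393939) = −0.75 · ln(0.474748) = −0.75 · (-0.744971) = 0.5587.

0.5587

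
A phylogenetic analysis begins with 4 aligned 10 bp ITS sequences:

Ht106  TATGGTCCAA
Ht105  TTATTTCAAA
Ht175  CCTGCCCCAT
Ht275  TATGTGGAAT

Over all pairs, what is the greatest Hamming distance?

8

Pairwise Hamming distances:
  Ht106 vs Ht105: 5
  Ht106 vs Ht175: 5
  Ht106 vs Ht275: 5
  Ht105 vs Ht175: 8
  Ht105 vs Ht275: 6
  Ht175 vs Ht275: 6
The largest is 8, between Ht105 and Ht175.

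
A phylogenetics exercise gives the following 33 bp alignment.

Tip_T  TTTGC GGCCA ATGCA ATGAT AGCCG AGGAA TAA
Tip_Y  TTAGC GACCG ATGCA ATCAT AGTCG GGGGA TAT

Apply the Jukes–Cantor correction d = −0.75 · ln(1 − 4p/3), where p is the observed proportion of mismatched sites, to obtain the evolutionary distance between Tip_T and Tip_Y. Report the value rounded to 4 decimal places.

The sequences differ at positions 3 (T/A), 7 (G/A), 10 (A/G), 18 (G/C), 23 (C/T), 26 (A/G), 29 (A/G), 33 (A/T).
p = 8/33 = 0.242424.
d = −0.75 · ln(1 − (4/3)·0.242424) = −0.75 · ln(0.676768) = −0.75 · (-0.390427) = 0.2928.

0.2928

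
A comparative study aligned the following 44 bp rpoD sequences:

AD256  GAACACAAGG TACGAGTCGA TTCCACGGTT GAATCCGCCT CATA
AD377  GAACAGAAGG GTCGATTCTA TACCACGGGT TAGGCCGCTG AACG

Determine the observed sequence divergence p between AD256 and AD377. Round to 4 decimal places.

0.3409

Differing sites — 6:C/G; 11:T/G; 12:A/T; 16:G/T; 19:G/T; 22:T/A; 29:T/G; 31:G/T; 33:A/G; 34:T/G; 39:C/T; 40:T/G; 41:C/A; 43:T/C; 44:A/G.
There are 15 differences over 44 sites, so p = 15/44 = 0.3409.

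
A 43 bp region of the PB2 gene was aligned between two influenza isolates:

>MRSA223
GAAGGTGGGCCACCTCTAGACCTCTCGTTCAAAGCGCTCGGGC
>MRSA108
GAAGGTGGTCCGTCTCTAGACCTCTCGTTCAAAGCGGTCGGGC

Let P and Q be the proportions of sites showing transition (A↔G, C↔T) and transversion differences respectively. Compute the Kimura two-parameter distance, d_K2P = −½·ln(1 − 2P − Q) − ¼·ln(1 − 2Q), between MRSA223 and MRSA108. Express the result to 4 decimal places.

0.0996

Mismatches occur at site 9 (G↔T, transversion), site 12 (A↔G, transition), site 13 (C↔T, transition), site 37 (C↔G, transversion).
Of the 4 differences, 2 transitions and 2 transversions over 43 sites: P = 2/43 = 0.046512, Q = 2/43 = 0.046512.
d = −0.5·ln(0.860464) − 0.25·ln(0.906976) = −0.5·(-0.150284) − 0.25·(-0.097639) = 0.0996.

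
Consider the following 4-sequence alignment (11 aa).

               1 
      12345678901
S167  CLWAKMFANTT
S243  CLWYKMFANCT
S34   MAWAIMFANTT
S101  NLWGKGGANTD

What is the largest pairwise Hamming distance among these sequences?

Pairwise Hamming distances:
  S167 vs S243: 2
  S167 vs S34: 3
  S167 vs S101: 5
  S243 vs S34: 5
  S243 vs S101: 6
  S34 vs S101: 7
The largest is 7, between S34 and S101.

7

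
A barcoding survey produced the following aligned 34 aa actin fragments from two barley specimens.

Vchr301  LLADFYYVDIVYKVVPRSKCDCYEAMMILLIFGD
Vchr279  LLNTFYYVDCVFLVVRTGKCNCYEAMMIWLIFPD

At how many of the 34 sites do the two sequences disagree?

Mismatches occur at site 3 (A→N), site 4 (D→T), site 10 (I→C), site 12 (Y→F), site 13 (K→L), site 16 (P→R), site 17 (R→T), site 18 (S→G), site 21 (D→N), site 29 (L→W), site 33 (G→P).
That gives 11 mismatches out of 34 aligned sites, so the Hamming distance is 11.

11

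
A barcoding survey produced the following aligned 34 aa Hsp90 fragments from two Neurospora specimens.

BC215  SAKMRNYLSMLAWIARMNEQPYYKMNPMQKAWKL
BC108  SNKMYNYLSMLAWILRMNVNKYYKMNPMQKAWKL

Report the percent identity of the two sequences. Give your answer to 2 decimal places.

The sequences differ at positions 2 (A/N), 5 (R/Y), 15 (A/L), 19 (E/V), 20 (Q/N), 21 (P/K).
28 of the 34 sites match, so the percent identity is 28/34 × 100 = 82.35%.

82.35%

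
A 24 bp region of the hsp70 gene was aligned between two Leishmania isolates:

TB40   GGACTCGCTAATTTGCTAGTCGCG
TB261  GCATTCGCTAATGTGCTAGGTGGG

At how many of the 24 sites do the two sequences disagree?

6

The sequences differ at positions 2 (G/C), 4 (C/T), 13 (T/G), 20 (T/G), 21 (C/T), 23 (C/G).
That gives 6 mismatches out of 24 aligned sites, so the Hamming distance is 6.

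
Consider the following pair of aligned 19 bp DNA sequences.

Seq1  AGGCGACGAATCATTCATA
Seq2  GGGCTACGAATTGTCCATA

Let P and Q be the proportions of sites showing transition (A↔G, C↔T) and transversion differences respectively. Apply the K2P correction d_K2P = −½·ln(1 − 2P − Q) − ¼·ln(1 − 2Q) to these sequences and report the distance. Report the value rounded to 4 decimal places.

0.3487

Mismatches occur at site 1 (A/G, transition), site 5 (G/T, transversion), site 12 (C/T, transition), site 13 (A/G, transition), site 15 (T/C, transition).
Of the 5 differences, 4 transitions and 1 transversion over 19 sites: P = 4/19 = 0.210526, Q = 1/19 = 0.052632.
d = −0.5·ln(0.526316) − 0.25·ln(0.894736) = −0.5·(-0.641853) − 0.25·(-0.111227) = 0.3487.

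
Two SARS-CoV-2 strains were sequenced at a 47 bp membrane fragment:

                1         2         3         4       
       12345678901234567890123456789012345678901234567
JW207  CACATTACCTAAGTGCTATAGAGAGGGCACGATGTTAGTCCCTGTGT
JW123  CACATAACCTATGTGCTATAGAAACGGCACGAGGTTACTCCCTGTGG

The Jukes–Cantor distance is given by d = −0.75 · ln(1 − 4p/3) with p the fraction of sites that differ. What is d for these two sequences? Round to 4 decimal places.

Differing sites — 6:T/A; 12:A/T; 23:G/A; 25:G/C; 33:T/G; 38:G/C; 47:T/G.
p = 7/47 = 0.148936.
d = −0.75 · ln(1 − (4/3)·0.148936) = −0.75 · ln(0.801419) = −0.75 · (-0.221371) = 0.1660.

0.1660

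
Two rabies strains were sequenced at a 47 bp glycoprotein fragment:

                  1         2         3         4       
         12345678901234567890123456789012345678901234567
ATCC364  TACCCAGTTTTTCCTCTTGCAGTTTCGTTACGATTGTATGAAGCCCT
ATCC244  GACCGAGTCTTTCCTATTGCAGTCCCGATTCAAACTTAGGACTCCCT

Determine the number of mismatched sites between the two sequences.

15

Mismatches occur at site 1 (T/G), site 5 (C/G), site 9 (T/C), site 16 (C/A), site 24 (T/C), site 25 (T/C), site 28 (T/A), site 30 (A/T), site 32 (G/A), site 34 (T/A), site 35 (T/C), site 36 (G/T), site 39 (T/G), site 42 (A/C), site 43 (G/T).
That gives 15 mismatches out of 47 aligned sites, so the Hamming distance is 15.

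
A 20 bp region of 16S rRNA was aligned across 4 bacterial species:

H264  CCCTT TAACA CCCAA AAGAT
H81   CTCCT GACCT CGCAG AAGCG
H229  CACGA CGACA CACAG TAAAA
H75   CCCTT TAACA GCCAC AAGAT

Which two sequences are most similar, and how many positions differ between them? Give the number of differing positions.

2

Pairwise Hamming distances:
  H264 vs H81: 9
  H264 vs H229: 10
  H264 vs H75: 2
  H81 vs H229: 12
  H81 vs H75: 10
  H229 vs H75: 11
The smallest is 2, between H264 and H75.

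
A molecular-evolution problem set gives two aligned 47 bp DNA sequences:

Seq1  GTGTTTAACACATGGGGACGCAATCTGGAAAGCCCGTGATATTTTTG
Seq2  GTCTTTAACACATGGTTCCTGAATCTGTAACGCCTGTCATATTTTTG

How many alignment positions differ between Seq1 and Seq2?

10

Differing sites — 3:G/C; 16:G/T; 17:G/T; 18:A/C; 20:G/T; 21:C/G; 28:G/T; 31:A/C; 35:C/T; 38:G/C.
That gives 10 mismatches out of 47 aligned sites, so the Hamming distance is 10.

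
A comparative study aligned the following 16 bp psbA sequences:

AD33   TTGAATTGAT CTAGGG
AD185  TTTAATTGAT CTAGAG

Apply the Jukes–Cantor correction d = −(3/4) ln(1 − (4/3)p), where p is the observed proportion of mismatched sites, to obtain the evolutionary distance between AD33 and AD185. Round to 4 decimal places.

Differing sites — 3:G/T; 15:G/A.
p = 2/16 = 0.125000.
d = −0.75 · ln(1 − (4/3)·0.125000) = −0.75 · ln(0.833333) = −0.75 · (-0.182322) = 0.1367.

0.1367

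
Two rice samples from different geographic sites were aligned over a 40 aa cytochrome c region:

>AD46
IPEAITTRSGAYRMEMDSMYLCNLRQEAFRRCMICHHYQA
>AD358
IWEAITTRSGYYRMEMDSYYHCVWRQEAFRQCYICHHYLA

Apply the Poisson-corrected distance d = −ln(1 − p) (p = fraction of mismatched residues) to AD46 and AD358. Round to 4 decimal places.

Mismatches occur at site 2 (P/W), site 11 (A/Y), site 19 (M/Y), site 21 (L/H), site 23 (N/V), site 24 (L/W), site 31 (R/Q), site 33 (M/Y), site 39 (Q/L).
p = 9/40 = 0.225000.
d = −ln(1 − 0.225000) = −ln(0.775000) = 0.2549.

0.2549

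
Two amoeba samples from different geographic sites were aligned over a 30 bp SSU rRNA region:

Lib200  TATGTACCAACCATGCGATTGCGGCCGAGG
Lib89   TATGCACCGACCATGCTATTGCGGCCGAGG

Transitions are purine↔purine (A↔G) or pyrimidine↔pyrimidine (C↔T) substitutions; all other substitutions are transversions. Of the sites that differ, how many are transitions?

Differing sites — 5:T/C (Ti); 9:A/G (Ti); 17:G/T (Tv).
Of the 3 differences, 2 transitions and 1 transversion, so the answer is 2.

2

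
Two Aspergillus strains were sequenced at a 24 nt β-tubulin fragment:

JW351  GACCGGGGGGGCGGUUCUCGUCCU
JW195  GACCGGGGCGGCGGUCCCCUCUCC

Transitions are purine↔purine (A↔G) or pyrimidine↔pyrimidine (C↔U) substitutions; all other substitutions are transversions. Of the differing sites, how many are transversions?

2

The sequences differ at positions 9 (G/C, transversion), 16 (U/C, transition), 18 (U/C, transition), 20 (G/U, transversion), 21 (U/C, transition), 22 (C/U, transition), 24 (U/C, transition).
Of the 7 differences, 5 transitions and 2 transversions, so the answer is 2.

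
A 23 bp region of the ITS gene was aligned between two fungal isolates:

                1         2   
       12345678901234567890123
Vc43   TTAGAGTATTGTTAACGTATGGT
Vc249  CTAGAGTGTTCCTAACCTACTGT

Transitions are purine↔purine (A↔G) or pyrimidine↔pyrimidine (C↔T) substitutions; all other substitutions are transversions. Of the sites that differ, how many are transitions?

4

Differing sites — 1:T/C (Ti); 8:A/G (Ti); 11:G/C (Tv); 12:T/C (Ti); 17:G/C (Tv); 20:T/C (Ti); 21:G/T (Tv).
Of the 7 differences, 4 transitions and 3 transversions, so the answer is 4.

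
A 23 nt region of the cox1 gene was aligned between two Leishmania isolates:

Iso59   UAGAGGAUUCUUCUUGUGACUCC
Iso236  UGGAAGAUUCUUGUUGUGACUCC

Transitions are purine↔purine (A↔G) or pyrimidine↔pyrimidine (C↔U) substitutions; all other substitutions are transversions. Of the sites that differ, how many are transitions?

2

Differing sites — 2:A/G (Ti); 5:G/A (Ti); 13:C/G (Tv).
Of the 3 differences, 2 transitions and 1 transversion, so the answer is 2.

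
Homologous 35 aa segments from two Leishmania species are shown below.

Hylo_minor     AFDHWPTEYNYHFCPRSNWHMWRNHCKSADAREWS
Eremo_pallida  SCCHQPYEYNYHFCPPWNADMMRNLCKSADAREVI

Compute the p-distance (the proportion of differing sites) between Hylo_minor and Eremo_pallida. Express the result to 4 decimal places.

The sequences differ at positions 1 (A/S), 2 (F/C), 3 (D/C), 5 (W/Q), 7 (T/Y), 16 (R/P), 17 (S/W), 19 (W/A), 20 (H/D), 22 (W/M), 25 (H/L), 34 (W/V), 35 (S/I).
There are 13 differences over 35 sites, so p = 13/35 = 0.3714.

0.3714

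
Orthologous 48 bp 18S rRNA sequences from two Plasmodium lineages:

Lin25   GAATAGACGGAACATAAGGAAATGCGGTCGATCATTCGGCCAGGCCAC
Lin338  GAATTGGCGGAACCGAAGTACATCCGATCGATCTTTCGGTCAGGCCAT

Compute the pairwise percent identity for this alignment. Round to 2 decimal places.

77.08%

The sequences differ at positions 5 (A/T), 7 (A/G), 14 (A/C), 15 (T/G), 19 (G/T), 21 (A/C), 24 (G/C), 27 (G/A), 34 (A/T), 40 (C/T), 48 (C/T).
37 of the 48 sites match, so the percent identity is 37/48 × 100 = 77.08%.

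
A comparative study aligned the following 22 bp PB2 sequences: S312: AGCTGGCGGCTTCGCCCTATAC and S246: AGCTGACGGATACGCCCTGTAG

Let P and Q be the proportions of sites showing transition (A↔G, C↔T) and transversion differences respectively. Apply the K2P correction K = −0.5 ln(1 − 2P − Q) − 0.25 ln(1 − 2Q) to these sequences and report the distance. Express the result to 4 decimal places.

Differing sites — 6:G/A (Ti); 10:C/A (Tv); 12:T/A (Tv); 19:A/G (Ti); 22:C/G (Tv).
Of the 5 differences, 2 transitions and 3 transversions over 22 sites: P = 2/22 = 0.090909, Q = 3/22 = 0.136364.
d = −0.5·ln(0.681818) − 0.25·ln(0.727272) = −0.5·(-0.382993) − 0.25·(-0.318455) = 0.2711.

0.2711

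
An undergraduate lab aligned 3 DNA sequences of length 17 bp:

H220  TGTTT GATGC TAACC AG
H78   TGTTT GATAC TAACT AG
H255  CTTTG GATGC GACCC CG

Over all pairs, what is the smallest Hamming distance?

Pairwise Hamming distances:
  H220 vs H78: 2
  H220 vs H255: 6
  H78 vs H255: 8
The smallest is 2, between H220 and H78.

2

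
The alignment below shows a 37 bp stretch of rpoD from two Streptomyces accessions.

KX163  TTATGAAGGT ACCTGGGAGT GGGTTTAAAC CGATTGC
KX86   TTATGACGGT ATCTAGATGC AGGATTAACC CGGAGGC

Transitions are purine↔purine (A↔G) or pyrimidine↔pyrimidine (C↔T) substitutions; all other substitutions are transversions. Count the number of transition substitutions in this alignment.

6

Mismatches occur at site 7 (A→C, transversion), site 12 (C→T, transition), site 15 (G→A, transition), site 17 (G→A, transition), site 18 (A→T, transversion), site 20 (T→C, transition), site 21 (G→A, transition), site 24 (T→A, transversion), site 29 (A→C, transversion), site 33 (A→G, transition), site 34 (T→A, transversion), site 35 (T→G, transversion).
Of the 12 differences, 6 transitions and 6 transversions, so the answer is 6.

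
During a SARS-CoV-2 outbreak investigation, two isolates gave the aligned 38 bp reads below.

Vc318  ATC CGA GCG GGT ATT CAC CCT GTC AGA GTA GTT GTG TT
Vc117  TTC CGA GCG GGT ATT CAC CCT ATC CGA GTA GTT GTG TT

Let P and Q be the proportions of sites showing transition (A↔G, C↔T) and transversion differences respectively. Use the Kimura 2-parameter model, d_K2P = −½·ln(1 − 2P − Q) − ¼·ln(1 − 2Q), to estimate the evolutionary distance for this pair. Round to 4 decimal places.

0.0834

Differing sites — 1:A/T (Tv); 22:G/A (Ti); 25:A/C (Tv).
Of the 3 differences, 1 transition and 2 transversions over 38 sites: P = 1/38 = 0.026316, Q = 2/38 = 0.052632.
d = −0.5·ln(0.894736) − 0.25·ln(0.894736) = −0.5·(-0.111227) − 0.25·(-0.111227) = 0.0834.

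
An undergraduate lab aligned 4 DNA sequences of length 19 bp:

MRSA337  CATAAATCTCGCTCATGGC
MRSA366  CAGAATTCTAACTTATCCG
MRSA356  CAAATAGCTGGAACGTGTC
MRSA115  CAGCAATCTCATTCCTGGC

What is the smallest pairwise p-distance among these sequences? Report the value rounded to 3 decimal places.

Pairwise Hamming distances:
  MRSA337 vs MRSA366: 8
  MRSA337 vs MRSA356: 8
  MRSA337 vs MRSA115: 5
  MRSA366 vs MRSA356: 13
  MRSA366 vs MRSA115: 9
  MRSA356 vs MRSA115: 10
The smallest is 5 mismatches, between MRSA337 and MRSA115; p = 5/19 = 0.263.

0.263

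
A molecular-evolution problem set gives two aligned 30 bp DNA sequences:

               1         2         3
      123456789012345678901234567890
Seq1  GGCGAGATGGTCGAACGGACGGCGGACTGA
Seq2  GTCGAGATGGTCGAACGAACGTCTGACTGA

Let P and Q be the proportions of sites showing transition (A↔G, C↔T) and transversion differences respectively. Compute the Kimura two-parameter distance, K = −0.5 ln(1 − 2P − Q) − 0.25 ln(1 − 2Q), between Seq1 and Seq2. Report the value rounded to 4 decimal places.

0.1469

Differing sites — 2:G/T (Tv); 18:G/A (Ti); 22:G/T (Tv); 24:G/T (Tv).
Of the 4 differences, 1 transition and 3 transversions over 30 sites: P = 1/30 = 0.033333, Q = 3/30 = 0.100000.
d = −0.5·ln(0.833334) − 0.25·ln(0.800000) = −0.5·(-0.182321) − 0.25·(-0.223144) = 0.1469.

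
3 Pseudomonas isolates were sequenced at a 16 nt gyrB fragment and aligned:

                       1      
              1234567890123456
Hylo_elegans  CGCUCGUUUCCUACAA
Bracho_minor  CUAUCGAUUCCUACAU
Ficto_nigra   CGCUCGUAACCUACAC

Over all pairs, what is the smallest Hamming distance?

3

Pairwise Hamming distances:
  Hylo_elegans vs Bracho_minor: 4
  Hylo_elegans vs Ficto_nigra: 3
  Bracho_minor vs Ficto_nigra: 6
The smallest is 3, between Hylo_elegans and Ficto_nigra.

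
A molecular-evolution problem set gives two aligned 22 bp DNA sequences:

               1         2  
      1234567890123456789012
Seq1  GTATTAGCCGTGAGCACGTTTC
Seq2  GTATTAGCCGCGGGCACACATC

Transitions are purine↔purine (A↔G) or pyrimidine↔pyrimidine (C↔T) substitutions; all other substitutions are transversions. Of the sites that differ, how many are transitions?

4

Differing sites — 11:T/C (Ti); 13:A/G (Ti); 18:G/A (Ti); 19:T/C (Ti); 20:T/A (Tv).
Of the 5 differences, 4 transitions and 1 transversion, so the answer is 4.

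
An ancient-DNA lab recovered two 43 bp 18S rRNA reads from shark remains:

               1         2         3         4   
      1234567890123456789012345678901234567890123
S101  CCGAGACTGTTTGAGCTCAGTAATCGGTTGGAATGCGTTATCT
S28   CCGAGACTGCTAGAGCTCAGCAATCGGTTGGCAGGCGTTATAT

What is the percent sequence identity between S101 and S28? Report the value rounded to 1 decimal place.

86.0%

Mismatches occur at site 10 (T→C), site 12 (T→A), site 21 (T→C), site 32 (A→C), site 34 (T→G), site 42 (C→A).
37 of the 43 sites match, so the percent identity is 37/43 × 100 = 86.0%.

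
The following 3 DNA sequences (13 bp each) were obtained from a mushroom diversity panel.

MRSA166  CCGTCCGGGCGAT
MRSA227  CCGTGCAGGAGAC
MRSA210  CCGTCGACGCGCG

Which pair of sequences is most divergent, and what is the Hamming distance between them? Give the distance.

Pairwise Hamming distances:
  MRSA166 vs MRSA227: 4
  MRSA166 vs MRSA210: 5
  MRSA227 vs MRSA210: 6
The largest is 6, between MRSA227 and MRSA210.

6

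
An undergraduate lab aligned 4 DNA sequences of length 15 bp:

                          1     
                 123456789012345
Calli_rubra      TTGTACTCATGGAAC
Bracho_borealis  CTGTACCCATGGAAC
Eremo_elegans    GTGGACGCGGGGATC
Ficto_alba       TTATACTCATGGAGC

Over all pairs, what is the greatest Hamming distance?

Pairwise Hamming distances:
  Calli_rubra vs Bracho_borealis: 2
  Calli_rubra vs Eremo_elegans: 6
  Calli_rubra vs Ficto_alba: 2
  Bracho_borealis vs Eremo_elegans: 6
  Bracho_borealis vs Ficto_alba: 4
  Eremo_elegans vs Ficto_alba: 7
The largest is 7, between Eremo_elegans and Ficto_alba.

7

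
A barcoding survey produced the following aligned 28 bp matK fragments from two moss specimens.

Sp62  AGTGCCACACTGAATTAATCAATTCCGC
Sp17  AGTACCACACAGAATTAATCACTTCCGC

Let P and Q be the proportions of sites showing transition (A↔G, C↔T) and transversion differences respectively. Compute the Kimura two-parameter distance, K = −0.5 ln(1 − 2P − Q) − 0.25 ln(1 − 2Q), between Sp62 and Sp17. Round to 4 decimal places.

0.1156

Mismatches occur at site 4 (G/A, transition), site 11 (T/A, transversion), site 22 (A/C, transversion).
Of the 3 differences, 1 transition and 2 transversions over 28 sites: P = 1/28 = 0.035714, Q = 2/28 = 0.071429.
d = −0.5·ln(0.857143) − 0.25·ln(0.857142) = −0.5·(-0.154151) − 0.25·(-0.154152) = 0.1156.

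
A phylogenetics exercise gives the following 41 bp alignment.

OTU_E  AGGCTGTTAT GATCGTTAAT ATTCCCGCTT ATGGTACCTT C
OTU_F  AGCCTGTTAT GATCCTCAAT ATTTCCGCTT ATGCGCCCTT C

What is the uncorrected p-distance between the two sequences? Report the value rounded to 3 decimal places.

0.171

Mismatches occur at site 3 (G→C), site 15 (G→C), site 17 (T→C), site 24 (C→T), site 34 (G→C), site 35 (T→G), site 36 (A→C).
There are 7 differences over 41 sites, so p = 7/41 = 0.171.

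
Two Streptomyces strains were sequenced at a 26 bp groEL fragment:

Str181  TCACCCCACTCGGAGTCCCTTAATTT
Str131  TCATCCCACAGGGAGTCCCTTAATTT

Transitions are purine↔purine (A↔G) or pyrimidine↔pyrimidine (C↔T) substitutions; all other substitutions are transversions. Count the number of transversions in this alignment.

The sequences differ at positions 4 (C/T, transition), 10 (T/A, transversion), 11 (C/G, transversion).
Of the 3 differences, 1 transition and 2 transversions, so the answer is 2.

2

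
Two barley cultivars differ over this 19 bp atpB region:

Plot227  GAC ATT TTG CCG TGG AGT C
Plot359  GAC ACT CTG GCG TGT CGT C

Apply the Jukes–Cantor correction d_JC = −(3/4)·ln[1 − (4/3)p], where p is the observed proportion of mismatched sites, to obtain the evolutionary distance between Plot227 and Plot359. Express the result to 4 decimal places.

0.3241

Differing sites — 5:T/C; 7:T/C; 10:C/G; 15:G/T; 16:A/C.
p = 5/19 = 0.263158.
d = −0.75 · ln(1 − (4/3)·0.263158) = −0.75 · ln(0.649123) = −0.75 · (-0.432133) = 0.3241.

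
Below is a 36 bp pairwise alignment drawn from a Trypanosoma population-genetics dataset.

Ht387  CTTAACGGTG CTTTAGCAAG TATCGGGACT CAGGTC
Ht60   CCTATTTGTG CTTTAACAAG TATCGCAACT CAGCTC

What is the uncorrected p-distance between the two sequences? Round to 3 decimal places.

0.222

The sequences differ at positions 2 (T/C), 5 (A/T), 6 (C/T), 7 (G/T), 16 (G/A), 26 (G/C), 27 (G/A), 34 (G/C).
There are 8 differences over 36 sites, so p = 8/36 = 0.222.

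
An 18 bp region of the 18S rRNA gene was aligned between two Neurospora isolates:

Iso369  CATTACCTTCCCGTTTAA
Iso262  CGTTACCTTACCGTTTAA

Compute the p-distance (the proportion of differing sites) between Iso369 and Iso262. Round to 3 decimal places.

0.111

Mismatches occur at site 2 (A→G), site 10 (C→A).
There are 2 differences over 18 sites, so p = 2/18 = 0.111.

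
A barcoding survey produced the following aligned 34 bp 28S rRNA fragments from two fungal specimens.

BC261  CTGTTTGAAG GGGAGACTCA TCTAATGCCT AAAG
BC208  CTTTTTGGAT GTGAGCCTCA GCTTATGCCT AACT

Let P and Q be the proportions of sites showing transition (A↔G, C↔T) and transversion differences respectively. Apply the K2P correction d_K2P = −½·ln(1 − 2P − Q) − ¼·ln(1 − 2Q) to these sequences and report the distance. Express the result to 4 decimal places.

The sequences differ at positions 3 (G/T, transversion), 8 (A/G, transition), 10 (G/T, transversion), 12 (G/T, transversion), 16 (A/C, transversion), 21 (T/G, transversion), 24 (A/T, transversion), 33 (A/C, transversion), 34 (G/T, transversion).
Of the 9 differences, 1 transition and 8 transversions over 34 sites: P = 1/34 = 0.029412, Q = 8/34 = 0.235294.
d = −0.5·ln(0.705882) − 0.25·ln(0.529412) = −0.5·(-0.348307) − 0.25·(-0.635988) = 0.3332.

0.3332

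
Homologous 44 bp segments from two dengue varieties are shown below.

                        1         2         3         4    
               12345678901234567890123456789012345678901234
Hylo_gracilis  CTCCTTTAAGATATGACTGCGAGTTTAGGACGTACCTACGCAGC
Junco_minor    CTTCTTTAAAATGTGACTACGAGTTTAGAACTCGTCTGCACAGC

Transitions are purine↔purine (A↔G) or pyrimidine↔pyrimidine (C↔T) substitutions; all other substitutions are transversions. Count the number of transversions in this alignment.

1

Mismatches occur at site 3 (C/T, transition), site 10 (G/A, transition), site 13 (A/G, transition), site 19 (G/A, transition), site 29 (G/A, transition), site 32 (G/T, transversion), site 33 (T/C, transition), site 34 (A/G, transition), site 35 (C/T, transition), site 38 (A/G, transition), site 40 (G/A, transition).
Of the 11 differences, 10 transitions and 1 transversion, so the answer is 1.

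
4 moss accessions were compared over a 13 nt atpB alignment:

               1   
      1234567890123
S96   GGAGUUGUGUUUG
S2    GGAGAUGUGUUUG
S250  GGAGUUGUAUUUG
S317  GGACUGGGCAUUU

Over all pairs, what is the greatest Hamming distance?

7

Pairwise Hamming distances:
  S96 vs S2: 1
  S96 vs S250: 1
  S96 vs S317: 6
  S2 vs S250: 2
  S2 vs S317: 7
  S250 vs S317: 6
The largest is 7, between S2 and S317.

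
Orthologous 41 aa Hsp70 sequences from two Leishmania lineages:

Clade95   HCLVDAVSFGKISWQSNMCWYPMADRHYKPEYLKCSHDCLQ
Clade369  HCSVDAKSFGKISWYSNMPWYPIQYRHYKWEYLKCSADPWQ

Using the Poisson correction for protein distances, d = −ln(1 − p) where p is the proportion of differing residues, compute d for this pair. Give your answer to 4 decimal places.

Differing sites — 3:L/S; 7:V/K; 15:Q/Y; 19:C/P; 23:M/I; 24:A/Q; 25:D/Y; 30:P/W; 37:H/A; 39:C/P; 40:L/W.
p = 11/41 = 0.268293.
d = −ln(1 − 0.268293) = −ln(0.731707) = 0.3124.

0.3124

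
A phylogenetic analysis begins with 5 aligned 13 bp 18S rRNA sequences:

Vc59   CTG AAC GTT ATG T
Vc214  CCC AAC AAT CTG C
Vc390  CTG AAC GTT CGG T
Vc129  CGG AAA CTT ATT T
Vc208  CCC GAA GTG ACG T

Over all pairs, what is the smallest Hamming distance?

2

Pairwise Hamming distances:
  Vc59 vs Vc214: 6
  Vc59 vs Vc390: 2
  Vc59 vs Vc129: 4
  Vc59 vs Vc208: 6
  Vc214 vs Vc390: 6
  Vc214 vs Vc129: 8
  Vc214 vs Vc208: 8
  Vc390 vs Vc129: 6
  Vc390 vs Vc208: 7
  Vc129 vs Vc208: 7
The smallest is 2, between Vc59 and Vc390.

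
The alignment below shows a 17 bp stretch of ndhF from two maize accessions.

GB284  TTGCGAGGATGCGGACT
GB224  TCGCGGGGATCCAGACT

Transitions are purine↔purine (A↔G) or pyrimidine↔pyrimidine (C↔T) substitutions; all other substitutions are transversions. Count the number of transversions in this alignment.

Differing sites — 2:T/C (Ti); 6:A/G (Ti); 11:G/C (Tv); 13:G/A (Ti).
Of the 4 differences, 3 transitions and 1 transversion, so the answer is 1.

1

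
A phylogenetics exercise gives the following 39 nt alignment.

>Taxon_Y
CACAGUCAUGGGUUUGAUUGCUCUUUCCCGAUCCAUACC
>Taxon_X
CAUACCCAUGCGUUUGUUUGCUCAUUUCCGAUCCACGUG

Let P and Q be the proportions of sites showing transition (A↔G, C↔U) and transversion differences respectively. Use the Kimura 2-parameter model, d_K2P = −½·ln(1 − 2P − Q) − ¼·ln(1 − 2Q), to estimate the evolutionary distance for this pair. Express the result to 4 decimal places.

The sequences differ at positions 3 (C/U, transition), 5 (G/C, transversion), 6 (U/C, transition), 11 (G/C, transversion), 17 (A/U, transversion), 24 (U/A, transversion), 27 (C/U, transition), 36 (U/C, transition), 37 (A/G, transition), 38 (C/U, transition), 39 (C/G, transversion).
Of the 11 differences, 6 transitions and 5 transversions over 39 sites: P = 6/39 = 0.153846, Q = 5/39 = 0.128205.
d = −0.5·ln(0.564103) − 0.25·ln(0.743590) = −0.5·(-0.572518) − 0.25·(-0.296265) = 0.3603.

0.3603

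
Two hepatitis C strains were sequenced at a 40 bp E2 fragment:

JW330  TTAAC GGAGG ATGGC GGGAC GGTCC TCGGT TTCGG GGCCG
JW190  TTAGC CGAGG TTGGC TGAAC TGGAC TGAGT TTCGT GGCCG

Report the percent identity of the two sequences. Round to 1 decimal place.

72.5%

Mismatches occur at site 4 (A↔G), site 6 (G↔C), site 11 (A↔T), site 16 (G↔T), site 18 (G↔A), site 21 (G↔T), site 23 (T↔G), site 24 (C↔A), site 27 (C↔G), site 28 (G↔A), site 35 (G↔T).
29 of the 40 sites match, so the percent identity is 29/40 × 100 = 72.5%.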